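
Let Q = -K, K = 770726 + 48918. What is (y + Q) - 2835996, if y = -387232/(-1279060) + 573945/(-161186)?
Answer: -2270094620347039/620983630 ≈ -3.6556e+6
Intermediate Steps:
K = 819644
Q = -819644 (Q = -1*819644 = -819644)
y = -2023173839/620983630 (y = -387232*(-1/1279060) + 573945*(-1/161186) = 96808/319765 - 6915/1942 = -2023173839/620983630 ≈ -3.2580)
(y + Q) - 2835996 = (-2023173839/620983630 - 819644) - 2835996 = -508987529601559/620983630 - 2835996 = -2270094620347039/620983630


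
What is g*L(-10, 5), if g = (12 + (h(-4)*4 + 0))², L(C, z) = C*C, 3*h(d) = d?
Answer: 40000/9 ≈ 4444.4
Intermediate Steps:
h(d) = d/3
L(C, z) = C²
g = 400/9 (g = (12 + (((⅓)*(-4))*4 + 0))² = (12 + (-4/3*4 + 0))² = (12 + (-16/3 + 0))² = (12 - 16/3)² = (20/3)² = 400/9 ≈ 44.444)
g*L(-10, 5) = (400/9)*(-10)² = (400/9)*100 = 40000/9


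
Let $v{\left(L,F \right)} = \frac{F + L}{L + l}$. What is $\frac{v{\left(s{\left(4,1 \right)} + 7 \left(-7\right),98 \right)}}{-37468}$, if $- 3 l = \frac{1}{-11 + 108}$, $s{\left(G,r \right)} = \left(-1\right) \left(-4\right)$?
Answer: $\frac{15423}{490680928} \approx 3.1432 \cdot 10^{-5}$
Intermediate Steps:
$s{\left(G,r \right)} = 4$
$l = - \frac{1}{291}$ ($l = - \frac{1}{3 \left(-11 + 108\right)} = - \frac{1}{3 \cdot 97} = \left(- \frac{1}{3}\right) \frac{1}{97} = - \frac{1}{291} \approx -0.0034364$)
$v{\left(L,F \right)} = \frac{F + L}{- \frac{1}{291} + L}$ ($v{\left(L,F \right)} = \frac{F + L}{L - \frac{1}{291}} = \frac{F + L}{- \frac{1}{291} + L}$)
$\frac{v{\left(s{\left(4,1 \right)} + 7 \left(-7\right),98 \right)}}{-37468} = \frac{291 \frac{1}{-1 + 291 \left(4 + 7 \left(-7\right)\right)} \left(98 + \left(4 + 7 \left(-7\right)\right)\right)}{-37468} = \frac{291 \left(98 + \left(4 - 49\right)\right)}{-1 + 291 \left(4 - 49\right)} \left(- \frac{1}{37468}\right) = \frac{291 \left(98 - 45\right)}{-1 + 291 \left(-45\right)} \left(- \frac{1}{37468}\right) = 291 \frac{1}{-1 - 13095} \cdot 53 \left(- \frac{1}{37468}\right) = 291 \frac{1}{-13096} \cdot 53 \left(- \frac{1}{37468}\right) = 291 \left(- \frac{1}{13096}\right) 53 \left(- \frac{1}{37468}\right) = \left(- \frac{15423}{13096}\right) \left(- \frac{1}{37468}\right) = \frac{15423}{490680928}$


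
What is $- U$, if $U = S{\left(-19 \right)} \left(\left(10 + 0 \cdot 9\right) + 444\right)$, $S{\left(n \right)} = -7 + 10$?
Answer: $-1362$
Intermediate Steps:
$S{\left(n \right)} = 3$
$U = 1362$ ($U = 3 \left(\left(10 + 0 \cdot 9\right) + 444\right) = 3 \left(\left(10 + 0\right) + 444\right) = 3 \left(10 + 444\right) = 3 \cdot 454 = 1362$)
$- U = \left(-1\right) 1362 = -1362$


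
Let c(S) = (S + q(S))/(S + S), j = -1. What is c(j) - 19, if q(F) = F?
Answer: -18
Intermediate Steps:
c(S) = 1 (c(S) = (S + S)/(S + S) = (2*S)/((2*S)) = (2*S)*(1/(2*S)) = 1)
c(j) - 19 = 1 - 19 = -18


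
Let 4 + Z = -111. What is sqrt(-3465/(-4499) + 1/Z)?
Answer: 22*sqrt(3480590)/47035 ≈ 0.87263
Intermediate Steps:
Z = -115 (Z = -4 - 111 = -115)
sqrt(-3465/(-4499) + 1/Z) = sqrt(-3465/(-4499) + 1/(-115)) = sqrt(-3465*(-1/4499) - 1/115) = sqrt(315/409 - 1/115) = sqrt(35816/47035) = 22*sqrt(3480590)/47035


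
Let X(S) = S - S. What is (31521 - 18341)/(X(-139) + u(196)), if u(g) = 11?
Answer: 13180/11 ≈ 1198.2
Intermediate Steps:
X(S) = 0
(31521 - 18341)/(X(-139) + u(196)) = (31521 - 18341)/(0 + 11) = 13180/11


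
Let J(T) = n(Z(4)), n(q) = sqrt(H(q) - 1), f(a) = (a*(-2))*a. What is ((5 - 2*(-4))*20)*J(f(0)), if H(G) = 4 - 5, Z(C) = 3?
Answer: 260*I*sqrt(2) ≈ 367.7*I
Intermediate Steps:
H(G) = -1
f(a) = -2*a**2 (f(a) = (-2*a)*a = -2*a**2)
n(q) = I*sqrt(2) (n(q) = sqrt(-1 - 1) = sqrt(-2) = I*sqrt(2))
J(T) = I*sqrt(2)
((5 - 2*(-4))*20)*J(f(0)) = ((5 - 2*(-4))*20)*(I*sqrt(2)) = ((5 + 8)*20)*(I*sqrt(2)) = (13*20)*(I*sqrt(2)) = 260*(I*sqrt(2)) = 260*I*sqrt(2)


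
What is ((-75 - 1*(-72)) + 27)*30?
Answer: 720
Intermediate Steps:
((-75 - 1*(-72)) + 27)*30 = ((-75 + 72) + 27)*30 = (-3 + 27)*30 = 24*30 = 720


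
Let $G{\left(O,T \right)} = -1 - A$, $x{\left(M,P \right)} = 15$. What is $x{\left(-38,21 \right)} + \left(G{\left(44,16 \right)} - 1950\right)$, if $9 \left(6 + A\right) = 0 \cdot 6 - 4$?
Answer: $- \frac{17366}{9} \approx -1929.6$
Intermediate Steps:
$A = - \frac{58}{9}$ ($A = -6 + \frac{0 \cdot 6 - 4}{9} = -6 + \frac{0 - 4}{9} = -6 + \frac{1}{9} \left(-4\right) = -6 - \frac{4}{9} = - \frac{58}{9} \approx -6.4444$)
$G{\left(O,T \right)} = \frac{49}{9}$ ($G{\left(O,T \right)} = -1 - - \frac{58}{9} = -1 + \frac{58}{9} = \frac{49}{9}$)
$x{\left(-38,21 \right)} + \left(G{\left(44,16 \right)} - 1950\right) = 15 + \left(\frac{49}{9} - 1950\right) = 15 - \frac{17501}{9} = - \frac{17366}{9}$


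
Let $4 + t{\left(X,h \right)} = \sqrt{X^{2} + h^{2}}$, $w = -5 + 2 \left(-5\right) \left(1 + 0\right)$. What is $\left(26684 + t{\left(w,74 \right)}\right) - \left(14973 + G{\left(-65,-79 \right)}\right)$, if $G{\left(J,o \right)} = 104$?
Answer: $11603 + \sqrt{5701} \approx 11679.0$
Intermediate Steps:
$w = -15$ ($w = -5 - 10 = -15$)
$t{\left(X,h \right)} = -4 + \sqrt{X^{2} + h^{2}}$
$\left(26684 + t{\left(w,74 \right)}\right) - \left(14973 + G{\left(-65,-79 \right)}\right) = \left(26684 - \left(4 - \sqrt{\left(-15\right)^{2} + 74^{2}}\right)\right) - 15077 = \left(26684 - \left(4 - \sqrt{225 + 5476}\right)\right) - 15077 = \left(26684 - \left(4 - \sqrt{5701}\right)\right) - 15077 = \left(26680 + \sqrt{5701}\right) - 15077 = 11603 + \sqrt{5701}$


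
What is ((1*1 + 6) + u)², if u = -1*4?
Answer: 9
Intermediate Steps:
u = -4
((1*1 + 6) + u)² = ((1*1 + 6) - 4)² = ((1 + 6) - 4)² = (7 - 4)² = 3² = 9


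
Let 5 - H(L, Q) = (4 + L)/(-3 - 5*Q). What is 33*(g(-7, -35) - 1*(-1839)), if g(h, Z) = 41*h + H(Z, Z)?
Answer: 8838555/172 ≈ 51387.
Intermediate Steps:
H(L, Q) = 5 - (4 + L)/(-3 - 5*Q)
g(h, Z) = 41*h + (19 + 26*Z)/(3 + 5*Z) (g(h, Z) = 41*h + (19 + Z + 25*Z)/(3 + 5*Z) = 41*h + (19 + 26*Z)/(3 + 5*Z))
33*(g(-7, -35) - 1*(-1839)) = 33*((19 + 26*(-35) + 41*(-7)*(3 + 5*(-35)))/(3 + 5*(-35)) - 1*(-1839)) = 33*((19 - 910 + 41*(-7)*(3 - 175))/(3 - 175) + 1839) = 33*((19 - 910 + 41*(-7)*(-172))/(-172) + 1839) = 33*(-(19 - 910 + 49364)/172 + 1839) = 33*(-1/172*48473 + 1839) = 33*(-48473/172 + 1839) = 33*(267835/172) = 8838555/172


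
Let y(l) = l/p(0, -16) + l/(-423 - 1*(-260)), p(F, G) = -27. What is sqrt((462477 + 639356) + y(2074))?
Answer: sqrt(2371049983797)/1467 ≈ 1049.6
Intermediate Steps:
y(l) = -190*l/4401 (y(l) = l/(-27) + l/(-423 - 1*(-260)) = l*(-1/27) + l/(-423 + 260) = -l/27 + l/(-163) = -l/27 + l*(-1/163) = -l/27 - l/163 = -190*l/4401)
sqrt((462477 + 639356) + y(2074)) = sqrt((462477 + 639356) - 190/4401*2074) = sqrt(1101833 - 394060/4401) = sqrt(4848772973/4401) = sqrt(2371049983797)/1467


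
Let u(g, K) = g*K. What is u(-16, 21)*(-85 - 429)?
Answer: 172704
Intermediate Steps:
u(g, K) = K*g
u(-16, 21)*(-85 - 429) = (21*(-16))*(-85 - 429) = -336*(-514) = 172704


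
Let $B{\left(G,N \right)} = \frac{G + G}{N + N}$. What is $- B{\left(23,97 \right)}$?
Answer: $- \frac{23}{97} \approx -0.23711$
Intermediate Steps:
$B{\left(G,N \right)} = \frac{G}{N}$ ($B{\left(G,N \right)} = \frac{2 G}{2 N} = 2 G \frac{1}{2 N} = \frac{G}{N}$)
$- B{\left(23,97 \right)} = - \frac{23}{97}$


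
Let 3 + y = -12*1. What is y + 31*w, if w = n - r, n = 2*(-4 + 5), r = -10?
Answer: 357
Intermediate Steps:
y = -15 (y = -3 - 12*1 = -3 - 12 = -15)
n = 2 (n = 2*1 = 2)
w = 12 (w = 2 - 1*(-10) = 2 + 10 = 12)
y + 31*w = -15 + 31*12 = -15 + 372 = 357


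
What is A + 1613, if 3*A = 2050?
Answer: 6889/3 ≈ 2296.3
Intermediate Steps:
A = 2050/3 (A = (⅓)*2050 = 2050/3 ≈ 683.33)
A + 1613 = 2050/3 + 1613 = 6889/3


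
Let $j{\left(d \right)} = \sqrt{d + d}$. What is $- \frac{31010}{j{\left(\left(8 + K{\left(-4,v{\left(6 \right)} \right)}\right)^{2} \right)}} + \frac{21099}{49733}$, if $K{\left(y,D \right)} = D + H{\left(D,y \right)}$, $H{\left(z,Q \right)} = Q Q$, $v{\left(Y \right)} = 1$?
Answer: $\frac{21099}{49733} - \frac{3101 \sqrt{2}}{5} \approx -876.67$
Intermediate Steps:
$H{\left(z,Q \right)} = Q^{2}$
$K{\left(y,D \right)} = D + y^{2}$
$j{\left(d \right)} = \sqrt{2} \sqrt{d}$ ($j{\left(d \right)} = \sqrt{2 d} = \sqrt{2} \sqrt{d}$)
$- \frac{31010}{j{\left(\left(8 + K{\left(-4,v{\left(6 \right)} \right)}\right)^{2} \right)}} + \frac{21099}{49733} = - \frac{31010}{\sqrt{2} \sqrt{\left(8 + \left(1 + \left(-4\right)^{2}\right)\right)^{2}}} + \frac{21099}{49733} = - \frac{31010}{\sqrt{2} \sqrt{\left(8 + \left(1 + 16\right)\right)^{2}}} + 21099 \cdot \frac{1}{49733} = - \frac{31010}{\sqrt{2} \sqrt{\left(8 + 17\right)^{2}}} + \frac{21099}{49733} = - \frac{31010}{\sqrt{2} \sqrt{25^{2}}} + \frac{21099}{49733} = - \frac{31010}{\sqrt{2} \sqrt{625}} + \frac{21099}{49733} = - \frac{31010}{\sqrt{2} \cdot 25} + \frac{21099}{49733} = - \frac{31010}{25 \sqrt{2}} + \frac{21099}{49733} = - 31010 \frac{\sqrt{2}}{50} + \frac{21099}{49733} = - \frac{3101 \sqrt{2}}{5} + \frac{21099}{49733} = \frac{21099}{49733} - \frac{3101 \sqrt{2}}{5}$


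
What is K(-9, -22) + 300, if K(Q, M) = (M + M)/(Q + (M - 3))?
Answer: 5122/17 ≈ 301.29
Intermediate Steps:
K(Q, M) = 2*M/(-3 + M + Q) (K(Q, M) = (2*M)/(Q + (-3 + M)) = (2*M)/(-3 + M + Q) = 2*M/(-3 + M + Q))
K(-9, -22) + 300 = 2*(-22)/(-3 - 22 - 9) + 300 = 2*(-22)/(-34) + 300 = 2*(-22)*(-1/34) + 300 = 22/17 + 300 = 5122/17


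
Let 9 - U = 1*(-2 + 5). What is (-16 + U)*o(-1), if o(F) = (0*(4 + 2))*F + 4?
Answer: -40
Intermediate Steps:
o(F) = 4 (o(F) = (0*6)*F + 4 = 0*F + 4 = 0 + 4 = 4)
U = 6 (U = 9 - (-2 + 5) = 9 - 3 = 6)
(-16 + U)*o(-1) = (-16 + 6)*4 = -10*4 = -40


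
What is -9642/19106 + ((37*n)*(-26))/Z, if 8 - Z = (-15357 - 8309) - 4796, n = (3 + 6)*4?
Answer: -6001197/3486845 ≈ -1.7211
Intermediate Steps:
n = 36 (n = 9*4 = 36)
Z = 28470 (Z = 8 - ((-15357 - 8309) - 4796) = 8 - (-23666 - 4796) = 8 - 1*(-28462) = 8 + 28462 = 28470)
-9642/19106 + ((37*n)*(-26))/Z = -9642/19106 + ((37*36)*(-26))/28470 = -9642*1/19106 + (1332*(-26))*(1/28470) = -4821/9553 - 34632*1/28470 = -4821/9553 - 444/365 = -6001197/3486845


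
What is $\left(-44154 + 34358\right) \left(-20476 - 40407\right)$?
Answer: $596409868$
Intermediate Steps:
$\left(-44154 + 34358\right) \left(-20476 - 40407\right) = \left(-9796\right) \left(-60883\right) = 596409868$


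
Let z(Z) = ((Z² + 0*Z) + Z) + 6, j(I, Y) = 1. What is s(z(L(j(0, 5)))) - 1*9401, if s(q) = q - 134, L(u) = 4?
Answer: -9509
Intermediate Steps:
z(Z) = 6 + Z + Z² (z(Z) = ((Z² + 0) + Z) + 6 = (Z² + Z) + 6 = (Z + Z²) + 6 = 6 + Z + Z²)
s(q) = -134 + q
s(z(L(j(0, 5)))) - 1*9401 = (-134 + (6 + 4 + 4²)) - 1*9401 = (-134 + (6 + 4 + 16)) - 9401 = (-134 + 26) - 9401 = -108 - 9401 = -9509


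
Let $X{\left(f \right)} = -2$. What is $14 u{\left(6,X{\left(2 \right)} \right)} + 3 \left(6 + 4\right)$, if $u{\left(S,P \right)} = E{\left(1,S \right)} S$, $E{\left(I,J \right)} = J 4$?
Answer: $2046$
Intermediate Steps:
$E{\left(I,J \right)} = 4 J$
$u{\left(S,P \right)} = 4 S^{2}$ ($u{\left(S,P \right)} = 4 S S = 4 S^{2}$)
$14 u{\left(6,X{\left(2 \right)} \right)} + 3 \left(6 + 4\right) = 14 \cdot 4 \cdot 6^{2} + 3 \left(6 + 4\right) = 14 \cdot 4 \cdot 36 + 3 \cdot 10 = 14 \cdot 144 + 30 = 2016 + 30 = 2046$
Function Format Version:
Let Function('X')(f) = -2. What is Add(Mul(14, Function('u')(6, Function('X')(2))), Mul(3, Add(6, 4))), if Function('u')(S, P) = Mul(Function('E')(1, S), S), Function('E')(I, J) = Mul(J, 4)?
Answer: 2046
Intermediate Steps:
Function('E')(I, J) = Mul(4, J)
Function('u')(S, P) = Mul(4, Pow(S, 2)) (Function('u')(S, P) = Mul(Mul(4, S), S) = Mul(4, Pow(S, 2)))
Add(Mul(14, Function('u')(6, Function('X')(2))), Mul(3, Add(6, 4))) = Add(Mul(14, Mul(4, Pow(6, 2))), Mul(3, Add(6, 4))) = Add(Mul(14, Mul(4, 36)), Mul(3, 10)) = Add(Mul(14, 144), 30) = Add(2016, 30) = 2046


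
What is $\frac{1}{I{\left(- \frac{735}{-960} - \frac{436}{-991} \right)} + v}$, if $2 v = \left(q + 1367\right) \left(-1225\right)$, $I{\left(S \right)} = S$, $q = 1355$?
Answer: $- \frac{63424}{105742001937} \approx -5.998 \cdot 10^{-7}$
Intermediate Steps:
$v = -1667225$ ($v = \frac{\left(1355 + 1367\right) \left(-1225\right)}{2} = \frac{2722 \left(-1225\right)}{2} = \frac{1}{2} \left(-3334450\right) = -1667225$)
$\frac{1}{I{\left(- \frac{735}{-960} - \frac{436}{-991} \right)} + v} = \frac{1}{\left(- \frac{735}{-960} - \frac{436}{-991}\right) - 1667225} = \frac{1}{\left(\left(-735\right) \left(- \frac{1}{960}\right) - - \frac{436}{991}\right) - 1667225} = \frac{1}{\left(\frac{49}{64} + \frac{436}{991}\right) - 1667225} = \frac{1}{\frac{76463}{63424} - 1667225} = \frac{1}{- \frac{105742001937}{63424}} = - \frac{63424}{105742001937}$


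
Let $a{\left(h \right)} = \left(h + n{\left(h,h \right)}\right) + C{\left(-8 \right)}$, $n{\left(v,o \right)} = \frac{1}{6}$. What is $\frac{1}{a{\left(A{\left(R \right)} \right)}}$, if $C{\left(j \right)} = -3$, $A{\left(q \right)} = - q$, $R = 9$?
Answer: $- \frac{6}{71} \approx -0.084507$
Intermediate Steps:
$n{\left(v,o \right)} = \frac{1}{6}$
$a{\left(h \right)} = - \frac{17}{6} + h$ ($a{\left(h \right)} = \left(h + \frac{1}{6}\right) - 3 = \left(\frac{1}{6} + h\right) - 3 = - \frac{17}{6} + h$)
$\frac{1}{a{\left(A{\left(R \right)} \right)}} = \frac{1}{- \frac{17}{6} - 9} = \frac{1}{- \frac{71}{6}} = - \frac{6}{71}$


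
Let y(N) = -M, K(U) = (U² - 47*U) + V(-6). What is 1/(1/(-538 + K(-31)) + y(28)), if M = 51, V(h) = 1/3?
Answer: -5641/287688 ≈ -0.019608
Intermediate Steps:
V(h) = ⅓
K(U) = ⅓ + U² - 47*U (K(U) = (U² - 47*U) + ⅓ = ⅓ + U² - 47*U)
y(N) = -51 (y(N) = -1*51 = -51)
1/(1/(-538 + K(-31)) + y(28)) = 1/(1/(-538 + (⅓ + (-31)² - 47*(-31))) - 51) = 1/(1/(-538 + (⅓ + 961 + 1457)) - 51) = 1/(1/(-538 + 7255/3) - 51) = 1/(1/(5641/3) - 51) = 1/(3/5641 - 51) = 1/(-287688/5641) = -5641/287688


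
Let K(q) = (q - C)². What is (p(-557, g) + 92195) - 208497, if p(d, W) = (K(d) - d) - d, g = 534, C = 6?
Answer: 201781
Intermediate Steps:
K(q) = (-6 + q)² (K(q) = (q - 1*6)² = (q - 6)² = (-6 + q)²)
p(d, W) = (-6 + d)² - 2*d (p(d, W) = ((-6 + d)² - d) - d = (-6 + d)² - 2*d)
(p(-557, g) + 92195) - 208497 = (((-6 - 557)² - 2*(-557)) + 92195) - 208497 = (((-563)² + 1114) + 92195) - 208497 = ((316969 + 1114) + 92195) - 208497 = (318083 + 92195) - 208497 = 410278 - 208497 = 201781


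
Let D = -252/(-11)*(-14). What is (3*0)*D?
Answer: 0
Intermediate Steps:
D = -3528/11 (D = -252*(-1)/11*(-14) = -18*(-14/11)*(-14) = (252/11)*(-14) = -3528/11 ≈ -320.73)
(3*0)*D = (3*0)*(-3528/11) = 0*(-3528/11) = 0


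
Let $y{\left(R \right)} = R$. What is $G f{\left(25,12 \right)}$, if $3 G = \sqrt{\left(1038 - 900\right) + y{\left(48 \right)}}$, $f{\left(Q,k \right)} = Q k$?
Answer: $100 \sqrt{186} \approx 1363.8$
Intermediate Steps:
$G = \frac{\sqrt{186}}{3}$ ($G = \frac{\sqrt{\left(1038 - 900\right) + 48}}{3} = \frac{\sqrt{138 + 48}}{3} = \frac{\sqrt{186}}{3} \approx 4.5461$)
$G f{\left(25,12 \right)} = \frac{\sqrt{186}}{3} \cdot 25 \cdot 12 = \frac{\sqrt{186}}{3} \cdot 300 = 100 \sqrt{186}$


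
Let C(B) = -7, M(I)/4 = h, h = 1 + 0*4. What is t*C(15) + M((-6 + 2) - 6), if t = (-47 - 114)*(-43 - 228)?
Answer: -305413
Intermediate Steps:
h = 1 (h = 1 + 0 = 1)
M(I) = 4 (M(I) = 4*1 = 4)
t = 43631 (t = -161*(-271) = 43631)
t*C(15) + M((-6 + 2) - 6) = 43631*(-7) + 4 = -305417 + 4 = -305413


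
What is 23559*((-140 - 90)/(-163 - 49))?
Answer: 2709285/106 ≈ 25559.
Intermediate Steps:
23559*((-140 - 90)/(-163 - 49)) = 23559*(-230/(-212)) = 23559*(-230*(-1/212)) = 23559*(115/106) = 2709285/106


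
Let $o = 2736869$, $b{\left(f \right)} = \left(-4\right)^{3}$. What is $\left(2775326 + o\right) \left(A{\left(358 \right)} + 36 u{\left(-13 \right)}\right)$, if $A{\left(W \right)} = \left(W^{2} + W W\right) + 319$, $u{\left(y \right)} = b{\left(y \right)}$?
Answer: $1401988212885$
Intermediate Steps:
$b{\left(f \right)} = -64$
$u{\left(y \right)} = -64$
$A{\left(W \right)} = 319 + 2 W^{2}$ ($A{\left(W \right)} = \left(W^{2} + W^{2}\right) + 319 = 2 W^{2} + 319 = 319 + 2 W^{2}$)
$\left(2775326 + o\right) \left(A{\left(358 \right)} + 36 u{\left(-13 \right)}\right) = \left(2775326 + 2736869\right) \left(\left(319 + 2 \cdot 358^{2}\right) + 36 \left(-64\right)\right) = 5512195 \left(\left(319 + 2 \cdot 128164\right) - 2304\right) = 5512195 \left(\left(319 + 256328\right) - 2304\right) = 5512195 \left(256647 - 2304\right) = 5512195 \cdot 254343 = 1401988212885$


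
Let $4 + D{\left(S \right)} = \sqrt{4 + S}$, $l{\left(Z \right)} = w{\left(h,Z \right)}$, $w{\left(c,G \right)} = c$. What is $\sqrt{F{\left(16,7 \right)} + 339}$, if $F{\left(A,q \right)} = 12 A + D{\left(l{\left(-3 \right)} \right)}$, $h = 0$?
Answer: $23$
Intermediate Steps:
$l{\left(Z \right)} = 0$
$D{\left(S \right)} = -4 + \sqrt{4 + S}$
$F{\left(A,q \right)} = -2 + 12 A$ ($F{\left(A,q \right)} = 12 A - \left(4 - \sqrt{4 + 0}\right) = 12 A - \left(4 - \sqrt{4}\right) = 12 A + \left(-4 + 2\right) = 12 A - 2 = -2 + 12 A$)
$\sqrt{F{\left(16,7 \right)} + 339} = \sqrt{\left(-2 + 12 \cdot 16\right) + 339} = \sqrt{\left(-2 + 192\right) + 339} = \sqrt{190 + 339} = \sqrt{529} = 23$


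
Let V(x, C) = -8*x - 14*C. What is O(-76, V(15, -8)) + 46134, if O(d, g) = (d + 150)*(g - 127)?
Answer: 36144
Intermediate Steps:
V(x, C) = -14*C - 8*x
O(d, g) = (-127 + g)*(150 + d) (O(d, g) = (150 + d)*(-127 + g) = (-127 + g)*(150 + d))
O(-76, V(15, -8)) + 46134 = (-19050 - 127*(-76) + 150*(-14*(-8) - 8*15) - 76*(-14*(-8) - 8*15)) + 46134 = (-19050 + 9652 + 150*(112 - 120) - 76*(112 - 120)) + 46134 = (-19050 + 9652 + 150*(-8) - 76*(-8)) + 46134 = (-19050 + 9652 - 1200 + 608) + 46134 = -9990 + 46134 = 36144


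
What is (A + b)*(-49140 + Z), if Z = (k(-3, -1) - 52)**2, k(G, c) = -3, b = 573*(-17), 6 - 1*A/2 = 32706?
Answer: 3465127215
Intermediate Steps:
A = -65400 (A = 12 - 2*32706 = 12 - 65412 = -65400)
b = -9741
Z = 3025 (Z = (-3 - 52)**2 = (-55)**2 = 3025)
(A + b)*(-49140 + Z) = (-65400 - 9741)*(-49140 + 3025) = -75141*(-46115) = 3465127215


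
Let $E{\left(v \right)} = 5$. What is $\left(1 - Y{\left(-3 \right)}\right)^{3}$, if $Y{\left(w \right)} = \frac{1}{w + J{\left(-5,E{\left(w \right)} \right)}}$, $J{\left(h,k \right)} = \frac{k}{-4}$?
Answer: $\frac{9261}{4913} \approx 1.885$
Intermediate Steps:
$J{\left(h,k \right)} = - \frac{k}{4}$ ($J{\left(h,k \right)} = k \left(- \frac{1}{4}\right) = - \frac{k}{4}$)
$Y{\left(w \right)} = \frac{1}{- \frac{5}{4} + w}$ ($Y{\left(w \right)} = \frac{1}{w - \frac{5}{4}} = \frac{1}{- \frac{5}{4} + w}$)
$\left(1 - Y{\left(-3 \right)}\right)^{3} = \left(1 - \frac{4}{-5 + 4 \left(-3\right)}\right)^{3} = \left(1 - \frac{4}{-5 - 12}\right)^{3} = \left(1 - \frac{4}{-17}\right)^{3} = \left(1 - 4 \left(- \frac{1}{17}\right)\right)^{3} = \left(1 - - \frac{4}{17}\right)^{3} = \left(1 + \frac{4}{17}\right)^{3} = \left(\frac{21}{17}\right)^{3} = \frac{9261}{4913}$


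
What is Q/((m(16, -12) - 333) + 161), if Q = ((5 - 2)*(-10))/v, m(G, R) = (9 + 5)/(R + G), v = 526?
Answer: 30/88631 ≈ 0.00033848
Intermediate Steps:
m(G, R) = 14/(G + R)
Q = -15/263 (Q = ((5 - 2)*(-10))/526 = (3*(-10))*(1/526) = -30*1/526 = -15/263 ≈ -0.057034)
Q/((m(16, -12) - 333) + 161) = -15/(263*((14/(16 - 12) - 333) + 161)) = -15/(263*((14/4 - 333) + 161)) = -15/(263*((14*(¼) - 333) + 161)) = -15/(263*((7/2 - 333) + 161)) = -15/(263*(-659/2 + 161)) = -15/(263*(-337/2)) = -15/263*(-2/337) = 30/88631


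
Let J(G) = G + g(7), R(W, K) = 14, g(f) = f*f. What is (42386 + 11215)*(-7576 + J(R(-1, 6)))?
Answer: -402704313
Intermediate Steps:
g(f) = f²
J(G) = 49 + G (J(G) = G + 7² = G + 49 = 49 + G)
(42386 + 11215)*(-7576 + J(R(-1, 6))) = (42386 + 11215)*(-7576 + (49 + 14)) = 53601*(-7576 + 63) = 53601*(-7513) = -402704313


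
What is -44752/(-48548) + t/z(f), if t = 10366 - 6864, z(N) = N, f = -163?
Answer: -40680130/1978331 ≈ -20.563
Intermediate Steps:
t = 3502
-44752/(-48548) + t/z(f) = -44752/(-48548) + 3502/(-163) = -44752*(-1/48548) + 3502*(-1/163) = 11188/12137 - 3502/163 = -40680130/1978331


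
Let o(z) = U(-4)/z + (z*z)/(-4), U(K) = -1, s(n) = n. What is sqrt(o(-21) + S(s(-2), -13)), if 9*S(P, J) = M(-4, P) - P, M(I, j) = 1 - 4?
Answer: I*sqrt(194593)/42 ≈ 10.503*I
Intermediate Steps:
M(I, j) = -3
S(P, J) = -1/3 - P/9 (S(P, J) = (-3 - P)/9 = -1/3 - P/9)
o(z) = -1/z - z**2/4 (o(z) = -1/z + (z*z)/(-4) = -1/z + z**2*(-1/4) = -1/z - z**2/4)
sqrt(o(-21) + S(s(-2), -13)) = sqrt((1/4)*(-4 - 1*(-21)**3)/(-21) + (-1/3 - 1/9*(-2))) = sqrt((1/4)*(-1/21)*(-4 - 1*(-9261)) + (-1/3 + 2/9)) = sqrt((1/4)*(-1/21)*(-4 + 9261) - 1/9) = sqrt((1/4)*(-1/21)*9257 - 1/9) = sqrt(-9257/84 - 1/9) = sqrt(-27799/252) = I*sqrt(194593)/42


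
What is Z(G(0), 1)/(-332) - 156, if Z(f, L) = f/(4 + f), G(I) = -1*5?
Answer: -51797/332 ≈ -156.02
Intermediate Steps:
G(I) = -5
Z(f, L) = f/(4 + f)
Z(G(0), 1)/(-332) - 156 = -5/(4 - 5)/(-332) - 156 = -5/(-1)*(-1/332) - 156 = -5*(-1)*(-1/332) - 156 = 5*(-1/332) - 156 = -5/332 - 156 = -51797/332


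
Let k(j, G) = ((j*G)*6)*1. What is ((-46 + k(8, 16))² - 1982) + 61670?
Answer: 580972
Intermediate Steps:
k(j, G) = 6*G*j (k(j, G) = ((G*j)*6)*1 = (6*G*j)*1 = 6*G*j)
((-46 + k(8, 16))² - 1982) + 61670 = ((-46 + 6*16*8)² - 1982) + 61670 = ((-46 + 768)² - 1982) + 61670 = (722² - 1982) + 61670 = (521284 - 1982) + 61670 = 519302 + 61670 = 580972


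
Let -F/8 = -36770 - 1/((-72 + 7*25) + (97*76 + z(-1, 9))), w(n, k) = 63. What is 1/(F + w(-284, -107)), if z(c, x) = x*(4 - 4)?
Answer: 7475/2199316933 ≈ 3.3988e-6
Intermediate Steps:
z(c, x) = 0 (z(c, x) = x*0 = 0)
F = 2198846008/7475 (F = -8*(-36770 - 1/((-72 + 7*25) + (97*76 + 0))) = -8*(-36770 - 1/((-72 + 175) + (7372 + 0))) = -8*(-36770 - 1/(103 + 7372)) = -8*(-36770 - 1/7475) = -8*(-274855751/7475) = 2198846008/7475 ≈ 2.9416e+5)
1/(F + w(-284, -107)) = 1/(2198846008/7475 + 63) = 1/(2199316933/7475) = 7475/2199316933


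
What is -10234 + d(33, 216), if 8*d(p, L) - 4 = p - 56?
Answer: -81891/8 ≈ -10236.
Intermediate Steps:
d(p, L) = -13/2 + p/8 (d(p, L) = ½ + (p - 56)/8 = ½ + (-56 + p)/8 = ½ + (-7 + p/8) = -13/2 + p/8)
-10234 + d(33, 216) = -10234 + (-13/2 + (⅛)*33) = -10234 + (-13/2 + 33/8) = -10234 - 19/8 = -81891/8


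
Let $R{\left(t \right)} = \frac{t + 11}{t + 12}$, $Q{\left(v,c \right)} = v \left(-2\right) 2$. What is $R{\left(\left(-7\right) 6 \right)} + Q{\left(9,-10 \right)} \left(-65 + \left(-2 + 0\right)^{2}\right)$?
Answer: $\frac{65911}{30} \approx 2197.0$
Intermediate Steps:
$Q{\left(v,c \right)} = - 4 v$ ($Q{\left(v,c \right)} = - 2 v 2 = - 4 v$)
$R{\left(t \right)} = \frac{11 + t}{12 + t}$
$R{\left(\left(-7\right) 6 \right)} + Q{\left(9,-10 \right)} \left(-65 + \left(-2 + 0\right)^{2}\right) = \frac{11 - 42}{12 - 42} + \left(-4\right) 9 \left(-65 + \left(-2 + 0\right)^{2}\right) = \frac{11 - 42}{12 - 42} - 36 \left(-65 + \left(-2\right)^{2}\right) = \frac{1}{-30} \left(-31\right) - 36 \left(-65 + 4\right) = \left(- \frac{1}{30}\right) \left(-31\right) - -2196 = \frac{31}{30} + 2196 = \frac{65911}{30}$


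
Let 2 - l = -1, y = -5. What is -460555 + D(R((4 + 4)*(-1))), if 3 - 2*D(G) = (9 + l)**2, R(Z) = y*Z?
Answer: -921251/2 ≈ -4.6063e+5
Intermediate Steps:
l = 3 (l = 2 - 1*(-1) = 2 + 1 = 3)
R(Z) = -5*Z
D(G) = -141/2 (D(G) = 3/2 - (9 + 3)**2/2 = 3/2 - 1/2*12**2 = 3/2 - 1/2*144 = 3/2 - 72 = -141/2)
-460555 + D(R((4 + 4)*(-1))) = -460555 - 141/2 = -921251/2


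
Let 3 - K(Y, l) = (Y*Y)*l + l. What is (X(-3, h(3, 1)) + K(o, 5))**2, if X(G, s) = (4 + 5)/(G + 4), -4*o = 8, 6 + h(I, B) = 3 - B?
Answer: 169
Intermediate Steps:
h(I, B) = -3 - B (h(I, B) = -6 + (3 - B) = -3 - B)
o = -2 (o = -1/4*8 = -2)
K(Y, l) = 3 - l - l*Y**2 (K(Y, l) = 3 - ((Y*Y)*l + l) = 3 - (Y**2*l + l) = 3 - (l*Y**2 + l) = 3 - (l + l*Y**2) = 3 + (-l - l*Y**2) = 3 - l - l*Y**2)
X(G, s) = 9/(4 + G)
(X(-3, h(3, 1)) + K(o, 5))**2 = (9/(4 - 3) + (3 - 1*5 - 1*5*(-2)**2))**2 = (9/1 + (3 - 5 - 1*5*4))**2 = (9*1 + (3 - 5 - 20))**2 = (9 - 22)**2 = (-13)**2 = 169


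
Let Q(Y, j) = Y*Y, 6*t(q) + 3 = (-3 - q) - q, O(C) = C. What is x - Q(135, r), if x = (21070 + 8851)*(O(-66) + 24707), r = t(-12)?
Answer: 737265136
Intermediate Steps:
t(q) = -1 - q/3 (t(q) = -½ + ((-3 - q) - q)/6 = -½ + (-3 - 2*q)/6 = -½ + (-½ - q/3) = -1 - q/3)
r = 3 (r = -1 - ⅓*(-12) = -1 + 4 = 3)
Q(Y, j) = Y²
x = 737283361 (x = (21070 + 8851)*(-66 + 24707) = 29921*24641 = 737283361)
x - Q(135, r) = 737283361 - 1*135² = 737283361 - 1*18225 = 737283361 - 18225 = 737265136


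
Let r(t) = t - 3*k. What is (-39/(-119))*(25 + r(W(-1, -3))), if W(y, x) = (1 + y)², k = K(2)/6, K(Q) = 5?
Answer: 1755/238 ≈ 7.3739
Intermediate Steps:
k = ⅚ (k = 5/6 = 5*(⅙) = ⅚ ≈ 0.83333)
r(t) = -5/2 + t (r(t) = t - 3*⅚ = t - 5/2 = -5/2 + t)
(-39/(-119))*(25 + r(W(-1, -3))) = (-39/(-119))*(25 + (-5/2 + (1 - 1)²)) = (-39*(-1/119))*(25 + (-5/2 + 0²)) = 39*(25 + (-5/2 + 0))/119 = 39*(25 - 5/2)/119 = (39/119)*(45/2) = 1755/238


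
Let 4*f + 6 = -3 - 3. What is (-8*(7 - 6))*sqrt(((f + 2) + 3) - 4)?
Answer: -8*I*sqrt(2) ≈ -11.314*I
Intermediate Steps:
f = -3 (f = -3/2 + (-3 - 3)/4 = -3/2 + (1/4)*(-6) = -3/2 - 3/2 = -3)
(-8*(7 - 6))*sqrt(((f + 2) + 3) - 4) = (-8*(7 - 6))*sqrt(((-3 + 2) + 3) - 4) = (-8*1)*sqrt((-1 + 3) - 4) = -8*sqrt(2 - 4) = -8*I*sqrt(2)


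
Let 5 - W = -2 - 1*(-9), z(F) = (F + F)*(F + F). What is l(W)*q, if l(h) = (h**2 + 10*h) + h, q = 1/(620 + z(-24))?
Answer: -9/1462 ≈ -0.0061560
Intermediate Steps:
z(F) = 4*F**2 (z(F) = (2*F)*(2*F) = 4*F**2)
q = 1/2924 (q = 1/(620 + 4*(-24)**2) = 1/(620 + 4*576) = 1/(620 + 2304) = 1/2924 ≈ 0.00034200)
W = -2 (W = 5 - (-2 - 1*(-9)) = 5 - (-2 + 9) = 5 - 1*7 = 5 - 7 = -2)
l(h) = h**2 + 11*h
l(W)*q = -2*(11 - 2)*(1/2924) = -2*9*(1/2924) = -18*1/2924 = -9/1462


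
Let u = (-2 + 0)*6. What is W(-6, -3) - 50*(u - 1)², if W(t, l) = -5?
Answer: -8455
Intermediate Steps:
u = -12 (u = -2*6 = -12)
W(-6, -3) - 50*(u - 1)² = -5 - 50*(-12 - 1)² = -5 - 50*(-13)² = -5 - 50*169 = -5 - 8450 = -8455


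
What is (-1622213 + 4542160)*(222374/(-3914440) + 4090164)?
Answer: 23375199681261896671/1957220 ≈ 1.1943e+13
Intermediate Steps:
(-1622213 + 4542160)*(222374/(-3914440) + 4090164) = 2919947*(222374*(-1/3914440) + 4090164) = 2919947*(-111187/1957220 + 4090164) = 2919947*(8005350672893/1957220) = 23375199681261896671/1957220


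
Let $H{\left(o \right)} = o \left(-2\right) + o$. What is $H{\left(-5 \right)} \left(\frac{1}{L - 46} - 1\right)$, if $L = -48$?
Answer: $- \frac{475}{94} \approx -5.0532$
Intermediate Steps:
$H{\left(o \right)} = - o$ ($H{\left(o \right)} = - 2 o + o = - o$)
$H{\left(-5 \right)} \left(\frac{1}{L - 46} - 1\right) = \left(-1\right) \left(-5\right) \left(\frac{1}{-48 - 46} - 1\right) = 5 \left(\frac{1}{-94} - 1\right) = 5 \left(- \frac{1}{94} - 1\right) = 5 \left(- \frac{95}{94}\right) = - \frac{475}{94}$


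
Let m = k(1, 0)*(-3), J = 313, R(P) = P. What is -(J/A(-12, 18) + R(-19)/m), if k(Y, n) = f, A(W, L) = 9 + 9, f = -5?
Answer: -1451/90 ≈ -16.122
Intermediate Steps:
A(W, L) = 18
k(Y, n) = -5
m = 15 (m = -5*(-3) = 15)
-(J/A(-12, 18) + R(-19)/m) = -(313/18 - 19/15) = -1*1451/90 = -1451/90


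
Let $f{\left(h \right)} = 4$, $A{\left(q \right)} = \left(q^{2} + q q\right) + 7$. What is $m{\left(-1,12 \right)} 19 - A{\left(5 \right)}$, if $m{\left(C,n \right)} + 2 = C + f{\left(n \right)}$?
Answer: $-38$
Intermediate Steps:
$A{\left(q \right)} = 7 + 2 q^{2}$ ($A{\left(q \right)} = \left(q^{2} + q^{2}\right) + 7 = 2 q^{2} + 7 = 7 + 2 q^{2}$)
$m{\left(C,n \right)} = 2 + C$ ($m{\left(C,n \right)} = -2 + \left(C + 4\right) = -2 + \left(4 + C\right) = 2 + C$)
$m{\left(-1,12 \right)} 19 - A{\left(5 \right)} = \left(2 - 1\right) 19 - \left(7 + 2 \cdot 5^{2}\right) = 1 \cdot 19 - \left(7 + 2 \cdot 25\right) = 19 - \left(7 + 50\right) = 19 - 57 = -38$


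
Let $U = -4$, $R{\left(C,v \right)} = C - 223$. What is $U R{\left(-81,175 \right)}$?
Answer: $1216$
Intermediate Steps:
$R{\left(C,v \right)} = -223 + C$
$U R{\left(-81,175 \right)} = - 4 \left(-223 - 81\right) = \left(-4\right) \left(-304\right) = 1216$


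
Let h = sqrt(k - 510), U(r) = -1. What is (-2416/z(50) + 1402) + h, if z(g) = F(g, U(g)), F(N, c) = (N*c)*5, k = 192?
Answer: 176458/125 + I*sqrt(318) ≈ 1411.7 + 17.833*I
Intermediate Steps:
F(N, c) = 5*N*c
z(g) = -5*g (z(g) = 5*g*(-1) = -5*g)
h = I*sqrt(318) (h = sqrt(192 - 510) = sqrt(-318) = I*sqrt(318) ≈ 17.833*I)
(-2416/z(50) + 1402) + h = (-2416/((-5*50)) + 1402) + I*sqrt(318) = (-2416/(-250) + 1402) + I*sqrt(318) = (-2416*(-1/250) + 1402) + I*sqrt(318) = (1208/125 + 1402) + I*sqrt(318) = 176458/125 + I*sqrt(318)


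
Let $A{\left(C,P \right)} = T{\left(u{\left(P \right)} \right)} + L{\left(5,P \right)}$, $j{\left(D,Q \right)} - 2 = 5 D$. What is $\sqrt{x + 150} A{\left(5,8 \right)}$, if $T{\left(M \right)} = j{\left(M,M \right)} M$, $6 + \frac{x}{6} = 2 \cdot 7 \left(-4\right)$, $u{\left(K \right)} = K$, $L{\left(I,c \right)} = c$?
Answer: $344 i \sqrt{222} \approx 5125.5 i$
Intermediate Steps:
$j{\left(D,Q \right)} = 2 + 5 D$
$x = -372$ ($x = -36 + 6 \cdot 2 \cdot 7 \left(-4\right) = -36 + 6 \cdot 14 \left(-4\right) = -36 + 6 \left(-56\right) = -36 - 336 = -372$)
$T{\left(M \right)} = M \left(2 + 5 M\right)$ ($T{\left(M \right)} = \left(2 + 5 M\right) M = M \left(2 + 5 M\right)$)
$A{\left(C,P \right)} = P + P \left(2 + 5 P\right)$ ($A{\left(C,P \right)} = P \left(2 + 5 P\right) + P = P + P \left(2 + 5 P\right)$)
$\sqrt{x + 150} A{\left(5,8 \right)} = \sqrt{-372 + 150} \cdot 8 \left(3 + 5 \cdot 8\right) = \sqrt{-222} \cdot 8 \left(3 + 40\right) = i \sqrt{222} \cdot 8 \cdot 43 = i \sqrt{222} \cdot 344 = 344 i \sqrt{222}$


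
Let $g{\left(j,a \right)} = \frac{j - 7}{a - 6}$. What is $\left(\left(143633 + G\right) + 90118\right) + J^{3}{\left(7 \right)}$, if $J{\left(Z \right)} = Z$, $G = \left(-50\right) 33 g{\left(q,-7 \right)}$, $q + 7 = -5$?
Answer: $\frac{3011872}{13} \approx 2.3168 \cdot 10^{5}$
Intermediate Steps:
$q = -12$ ($q = -7 - 5 = -12$)
$g{\left(j,a \right)} = \frac{-7 + j}{-6 + a}$
$G = - \frac{31350}{13}$ ($G = \left(-50\right) 33 \frac{-7 - 12}{-6 - 7} = - 1650 \frac{1}{-13} \left(-19\right) = - 1650 \left(\left(- \frac{1}{13}\right) \left(-19\right)\right) = \left(-1650\right) \frac{19}{13} = - \frac{31350}{13} \approx -2411.5$)
$\left(\left(143633 + G\right) + 90118\right) + J^{3}{\left(7 \right)} = \left(\left(143633 - \frac{31350}{13}\right) + 90118\right) + 7^{3} = \left(\frac{1835879}{13} + 90118\right) + 343 = \frac{3007413}{13} + 343 = \frac{3011872}{13}$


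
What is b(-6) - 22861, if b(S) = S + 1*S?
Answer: -22873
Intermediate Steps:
b(S) = 2*S (b(S) = S + S = 2*S)
b(-6) - 22861 = 2*(-6) - 22861 = -12 - 22861 = -22873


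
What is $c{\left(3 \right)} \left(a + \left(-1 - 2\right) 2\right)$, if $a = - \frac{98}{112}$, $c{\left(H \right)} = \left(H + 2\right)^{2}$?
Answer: $- \frac{1375}{8} \approx -171.88$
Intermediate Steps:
$c{\left(H \right)} = \left(2 + H\right)^{2}$
$a = - \frac{7}{8}$ ($a = \left(-98\right) \frac{1}{112} = - \frac{7}{8} \approx -0.875$)
$c{\left(3 \right)} \left(a + \left(-1 - 2\right) 2\right) = \left(2 + 3\right)^{2} \left(- \frac{7}{8} + \left(-1 - 2\right) 2\right) = 5^{2} \left(- \frac{7}{8} - 6\right) = 25 \left(- \frac{7}{8} - 6\right) = 25 \left(- \frac{55}{8}\right) = - \frac{1375}{8}$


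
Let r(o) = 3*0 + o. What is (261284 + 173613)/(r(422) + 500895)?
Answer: 434897/501317 ≈ 0.86751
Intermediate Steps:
r(o) = o (r(o) = 0 + o = o)
(261284 + 173613)/(r(422) + 500895) = (261284 + 173613)/(422 + 500895) = 434897/501317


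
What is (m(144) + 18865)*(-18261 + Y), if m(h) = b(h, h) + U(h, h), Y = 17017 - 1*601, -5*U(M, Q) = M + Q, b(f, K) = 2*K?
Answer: -35231013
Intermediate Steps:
U(M, Q) = -M/5 - Q/5 (U(M, Q) = -(M + Q)/5 = -M/5 - Q/5)
Y = 16416 (Y = 17017 - 601 = 16416)
m(h) = 8*h/5 (m(h) = 2*h + (-h/5 - h/5) = 2*h - 2*h/5 = 8*h/5)
(m(144) + 18865)*(-18261 + Y) = ((8/5)*144 + 18865)*(-18261 + 16416) = (1152/5 + 18865)*(-1845) = (95477/5)*(-1845) = -35231013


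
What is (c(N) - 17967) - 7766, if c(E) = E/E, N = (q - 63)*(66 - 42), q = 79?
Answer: -25732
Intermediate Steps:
N = 384 (N = (79 - 63)*(66 - 42) = 16*24 = 384)
c(E) = 1
(c(N) - 17967) - 7766 = (1 - 17967) - 7766 = -17966 - 7766 = -25732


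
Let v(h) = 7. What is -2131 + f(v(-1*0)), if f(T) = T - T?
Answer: -2131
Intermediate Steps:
f(T) = 0
-2131 + f(v(-1*0)) = -2131 + 0 = -2131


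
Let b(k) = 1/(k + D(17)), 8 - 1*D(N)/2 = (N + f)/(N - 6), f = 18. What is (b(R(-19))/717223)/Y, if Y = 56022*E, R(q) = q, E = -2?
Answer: 11/8277134982636 ≈ 1.3290e-12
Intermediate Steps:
D(N) = 16 - 2*(18 + N)/(-6 + N) (D(N) = 16 - 2*(N + 18)/(N - 6) = 16 - 2*(18 + N)/(-6 + N))
b(k) = 1/(106/11 + k) (b(k) = 1/(k + 2*(-66 + 7*17)/(-6 + 17)) = 1/(k + 2*(-66 + 119)/11) = 1/(k + 2*(1/11)*53) = 1/(k + 106/11) = 1/(106/11 + k))
Y = -112044 (Y = 56022*(-2) = -112044)
(b(R(-19))/717223)/Y = ((11/(106 + 11*(-19)))/717223)/(-112044) = ((11/(106 - 209))*(1/717223))*(-1/112044) = ((11/(-103))*(1/717223))*(-1/112044) = ((11*(-1/103))*(1/717223))*(-1/112044) = -11/103*1/717223*(-1/112044) = -11/73873969*(-1/112044) = 11/8277134982636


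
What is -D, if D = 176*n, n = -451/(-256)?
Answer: -4961/16 ≈ -310.06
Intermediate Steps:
n = 451/256 (n = -451*(-1/256) = 451/256 ≈ 1.7617)
D = 4961/16 (D = 176*(451/256) = 4961/16 ≈ 310.06)
-D = -1*4961/16 = -4961/16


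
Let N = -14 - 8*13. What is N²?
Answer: 13924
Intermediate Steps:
N = -118 (N = -14 - 104 = -118)
N² = (-118)² = 13924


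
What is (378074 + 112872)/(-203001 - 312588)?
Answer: -490946/515589 ≈ -0.95220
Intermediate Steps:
(378074 + 112872)/(-203001 - 312588) = 490946/(-515589) = 490946*(-1/515589) = -490946/515589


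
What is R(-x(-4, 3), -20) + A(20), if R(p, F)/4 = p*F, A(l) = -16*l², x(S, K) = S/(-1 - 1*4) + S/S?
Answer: -6256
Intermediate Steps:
x(S, K) = 1 - S/5 (x(S, K) = S/(-1 - 4) + 1 = S/(-5) + 1 = S*(-⅕) + 1 = -S/5 + 1 = 1 - S/5)
R(p, F) = 4*F*p (R(p, F) = 4*(p*F) = 4*(F*p) = 4*F*p)
R(-x(-4, 3), -20) + A(20) = 4*(-20)*(-(1 - ⅕*(-4))) - 16*20² = 4*(-20)*(-(1 + ⅘)) - 16*400 = 4*(-20)*(-1*9/5) - 6400 = 4*(-20)*(-9/5) - 6400 = 144 - 6400 = -6256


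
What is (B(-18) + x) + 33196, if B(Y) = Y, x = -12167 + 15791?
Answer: 36802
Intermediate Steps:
x = 3624
(B(-18) + x) + 33196 = (-18 + 3624) + 33196 = 3606 + 33196 = 36802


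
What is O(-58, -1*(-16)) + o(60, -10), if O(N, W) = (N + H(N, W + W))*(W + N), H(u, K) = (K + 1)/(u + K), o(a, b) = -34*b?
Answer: 36781/13 ≈ 2829.3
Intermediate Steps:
H(u, K) = (1 + K)/(K + u)
O(N, W) = (N + W)*(N + (1 + 2*W)/(N + 2*W)) (O(N, W) = (N + (1 + (W + W))/((W + W) + N))*(W + N) = (N + (1 + 2*W)/(2*W + N))*(N + W) = (N + (1 + 2*W)/(N + 2*W))*(N + W) = (N + W)*(N + (1 + 2*W)/(N + 2*W)))
O(-58, -1*(-16)) + o(60, -10) = (-58*(1 + 2*(-1*(-16))) + (-1*(-16))*(1 + 2*(-1*(-16))) - 58*(-58 - 1*(-16))*(-58 + 2*(-1*(-16))))/(-58 + 2*(-1*(-16))) - 34*(-10) = (-58*(1 + 2*16) + 16*(1 + 2*16) - 58*(-58 + 16)*(-58 + 2*16))/(-58 + 2*16) + 340 = (-58*(1 + 32) + 16*(1 + 32) - 58*(-42)*(-58 + 32))/(-58 + 32) + 340 = (-58*33 + 16*33 - 58*(-42)*(-26))/(-26) + 340 = -(-1914 + 528 - 63336)/26 + 340 = -1/26*(-64722) + 340 = 32361/13 + 340 = 36781/13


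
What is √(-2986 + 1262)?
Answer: 2*I*√431 ≈ 41.521*I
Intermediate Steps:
√(-2986 + 1262) = √(-1724) = 2*I*√431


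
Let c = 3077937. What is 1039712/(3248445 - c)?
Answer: 259928/42627 ≈ 6.0977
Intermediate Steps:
1039712/(3248445 - c) = 1039712/(3248445 - 1*3077937) = 1039712/(3248445 - 3077937) = 1039712/170508 = 1039712*(1/170508) = 259928/42627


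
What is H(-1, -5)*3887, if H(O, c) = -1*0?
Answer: 0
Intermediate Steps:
H(O, c) = 0
H(-1, -5)*3887 = 0*3887 = 0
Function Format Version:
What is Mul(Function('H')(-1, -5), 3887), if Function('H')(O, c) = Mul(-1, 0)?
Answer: 0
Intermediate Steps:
Function('H')(O, c) = 0
Mul(Function('H')(-1, -5), 3887) = Mul(0, 3887) = 0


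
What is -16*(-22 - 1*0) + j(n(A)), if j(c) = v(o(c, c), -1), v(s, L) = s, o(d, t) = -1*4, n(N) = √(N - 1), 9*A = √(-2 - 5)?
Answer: 348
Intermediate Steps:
A = I*√7/9 (A = √(-2 - 5)/9 = √(-7)/9 = (I*√7)/9 = I*√7/9 ≈ 0.29397*I)
n(N) = √(-1 + N)
o(d, t) = -4
j(c) = -4
-16*(-22 - 1*0) + j(n(A)) = -16*(-22 - 1*0) - 4 = -16*(-22 + 0) - 4 = -16*(-22) - 4 = 352 - 4 = 348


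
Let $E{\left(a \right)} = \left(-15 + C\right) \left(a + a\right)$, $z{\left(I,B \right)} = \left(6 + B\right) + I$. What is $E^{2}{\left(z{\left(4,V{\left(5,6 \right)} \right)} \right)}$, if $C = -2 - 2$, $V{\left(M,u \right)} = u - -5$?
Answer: $636804$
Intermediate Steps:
$V{\left(M,u \right)} = 5 + u$ ($V{\left(M,u \right)} = u + 5 = 5 + u$)
$C = -4$ ($C = -2 - 2 = -4$)
$z{\left(I,B \right)} = 6 + B + I$
$E{\left(a \right)} = - 38 a$ ($E{\left(a \right)} = \left(-15 - 4\right) \left(a + a\right) = - 19 \cdot 2 a = - 38 a$)
$E^{2}{\left(z{\left(4,V{\left(5,6 \right)} \right)} \right)} = \left(- 38 \left(6 + \left(5 + 6\right) + 4\right)\right)^{2} = \left(- 38 \left(6 + 11 + 4\right)\right)^{2} = \left(\left(-38\right) 21\right)^{2} = \left(-798\right)^{2} = 636804$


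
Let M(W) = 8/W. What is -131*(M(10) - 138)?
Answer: 89866/5 ≈ 17973.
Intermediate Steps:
-131*(M(10) - 138) = -131*(8/10 - 138) = -131*(8*(⅒) - 138) = -131*(⅘ - 138) = -131*(-686/5) = 89866/5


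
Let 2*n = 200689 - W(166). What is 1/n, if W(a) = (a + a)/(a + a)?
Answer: 1/100344 ≈ 9.9657e-6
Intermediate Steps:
W(a) = 1 (W(a) = (2*a)/((2*a)) = (2*a)*(1/(2*a)) = 1)
n = 100344 (n = (200689 - 1*1)/2 = (200689 - 1)/2 = (½)*200688 = 100344)
1/n = 1/100344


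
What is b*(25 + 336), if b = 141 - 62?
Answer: 28519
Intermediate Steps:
b = 79
b*(25 + 336) = 79*(25 + 336) = 79*361 = 28519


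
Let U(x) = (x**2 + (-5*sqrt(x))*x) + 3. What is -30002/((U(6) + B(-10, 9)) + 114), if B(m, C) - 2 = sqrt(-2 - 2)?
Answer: 30002/(-155 - 2*I + 30*sqrt(6)) ≈ -367.83 + 9.0249*I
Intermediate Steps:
U(x) = 3 + x**2 - 5*x**(3/2) (U(x) = (x**2 - 5*x**(3/2)) + 3 = 3 + x**2 - 5*x**(3/2))
B(m, C) = 2 + 2*I (B(m, C) = 2 + sqrt(-2 - 2) = 2 + sqrt(-4) = 2 + 2*I)
-30002/((U(6) + B(-10, 9)) + 114) = -30002/(((3 + 6**2 - 30*sqrt(6)) + (2 + 2*I)) + 114) = -30002/(((3 + 36 - 30*sqrt(6)) + (2 + 2*I)) + 114) = -30002/(((39 - 30*sqrt(6)) + (2 + 2*I)) + 114) = -30002/((41 - 30*sqrt(6) + 2*I) + 114) = -30002/(155 - 30*sqrt(6) + 2*I)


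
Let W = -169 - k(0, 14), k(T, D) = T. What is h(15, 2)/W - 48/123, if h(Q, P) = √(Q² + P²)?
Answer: -16/41 - √229/169 ≈ -0.47979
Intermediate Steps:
h(Q, P) = √(P² + Q²)
W = -169 (W = -169 - 1*0 = -169 + 0 = -169)
h(15, 2)/W - 48/123 = √(2² + 15²)/(-169) - 48/123 = √(4 + 225)*(-1/169) - 48*1/123 = √229*(-1/169) - 16/41 = -√229/169 - 16/41 = -16/41 - √229/169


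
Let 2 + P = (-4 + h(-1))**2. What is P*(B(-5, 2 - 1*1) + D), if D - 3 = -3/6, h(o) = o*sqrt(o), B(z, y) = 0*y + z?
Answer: -65/2 - 20*I ≈ -32.5 - 20.0*I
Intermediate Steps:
B(z, y) = z (B(z, y) = 0 + z = z)
h(o) = o**(3/2)
P = -2 + (-4 - I)**2 (P = -2 + (-4 + (-1)**(3/2))**2 = -2 + (-4 - I)**2 ≈ 13.0 + 8.0*I)
D = 5/2 (D = 3 - 3/6 = 3 - 3*1/6 = 3 - 1/2 = 5/2 ≈ 2.5000)
P*(B(-5, 2 - 1*1) + D) = (13 + 8*I)*(-5 + 5/2) = (13 + 8*I)*(-5/2) = -65/2 - 20*I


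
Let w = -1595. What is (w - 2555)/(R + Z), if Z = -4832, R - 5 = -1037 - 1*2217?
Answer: 4150/8081 ≈ 0.51355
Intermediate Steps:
R = -3249 (R = 5 + (-1037 - 1*2217) = 5 + (-1037 - 2217) = 5 - 3254 = -3249)
(w - 2555)/(R + Z) = (-1595 - 2555)/(-3249 - 4832) = -4150/(-8081) = -4150*(-1/8081) = 4150/8081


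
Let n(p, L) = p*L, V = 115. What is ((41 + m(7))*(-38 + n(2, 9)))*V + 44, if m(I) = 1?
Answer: -96556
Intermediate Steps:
n(p, L) = L*p
((41 + m(7))*(-38 + n(2, 9)))*V + 44 = ((41 + 1)*(-38 + 9*2))*115 + 44 = (42*(-38 + 18))*115 + 44 = (42*(-20))*115 + 44 = -840*115 + 44 = -96600 + 44 = -96556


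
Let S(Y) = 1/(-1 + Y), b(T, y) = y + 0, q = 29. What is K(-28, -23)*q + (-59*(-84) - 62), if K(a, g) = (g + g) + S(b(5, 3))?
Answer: 7149/2 ≈ 3574.5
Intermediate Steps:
b(T, y) = y
K(a, g) = ½ + 2*g (K(a, g) = (g + g) + 1/(-1 + 3) = 2*g + 1/2 = 2*g + ½ = ½ + 2*g)
K(-28, -23)*q + (-59*(-84) - 62) = (½ + 2*(-23))*29 + (-59*(-84) - 62) = (½ - 46)*29 + (4956 - 62) = -91/2*29 + 4894 = -2639/2 + 4894 = 7149/2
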